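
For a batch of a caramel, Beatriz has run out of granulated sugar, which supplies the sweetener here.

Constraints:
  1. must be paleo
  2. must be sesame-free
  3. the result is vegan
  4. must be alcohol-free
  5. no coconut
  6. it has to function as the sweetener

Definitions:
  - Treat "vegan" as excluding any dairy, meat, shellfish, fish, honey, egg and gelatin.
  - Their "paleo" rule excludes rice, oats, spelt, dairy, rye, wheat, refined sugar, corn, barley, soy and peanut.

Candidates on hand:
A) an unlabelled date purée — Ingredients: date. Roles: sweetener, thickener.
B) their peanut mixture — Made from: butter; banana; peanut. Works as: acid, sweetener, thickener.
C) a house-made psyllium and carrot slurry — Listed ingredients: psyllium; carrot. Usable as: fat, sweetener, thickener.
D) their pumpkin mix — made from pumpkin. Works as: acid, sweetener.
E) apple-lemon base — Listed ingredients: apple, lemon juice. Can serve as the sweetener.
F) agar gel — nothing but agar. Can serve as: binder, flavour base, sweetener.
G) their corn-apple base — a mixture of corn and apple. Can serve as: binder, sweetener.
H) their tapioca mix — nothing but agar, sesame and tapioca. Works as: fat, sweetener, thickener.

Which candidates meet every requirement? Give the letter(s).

A, C, D, E, F

A: nothing on the exclusion list — keep
B: has butter, so not vegan; has butter, so not paleo — reject
C: works as a sweetener, paleo, vegan — valid
D: all constraints satisfied — keep
E: works as a sweetener, no coconut, no sesame — keep
F: only agar; none excluded — keep
G: has corn, so not paleo — out
H: has sesame, so not sesame-free — reject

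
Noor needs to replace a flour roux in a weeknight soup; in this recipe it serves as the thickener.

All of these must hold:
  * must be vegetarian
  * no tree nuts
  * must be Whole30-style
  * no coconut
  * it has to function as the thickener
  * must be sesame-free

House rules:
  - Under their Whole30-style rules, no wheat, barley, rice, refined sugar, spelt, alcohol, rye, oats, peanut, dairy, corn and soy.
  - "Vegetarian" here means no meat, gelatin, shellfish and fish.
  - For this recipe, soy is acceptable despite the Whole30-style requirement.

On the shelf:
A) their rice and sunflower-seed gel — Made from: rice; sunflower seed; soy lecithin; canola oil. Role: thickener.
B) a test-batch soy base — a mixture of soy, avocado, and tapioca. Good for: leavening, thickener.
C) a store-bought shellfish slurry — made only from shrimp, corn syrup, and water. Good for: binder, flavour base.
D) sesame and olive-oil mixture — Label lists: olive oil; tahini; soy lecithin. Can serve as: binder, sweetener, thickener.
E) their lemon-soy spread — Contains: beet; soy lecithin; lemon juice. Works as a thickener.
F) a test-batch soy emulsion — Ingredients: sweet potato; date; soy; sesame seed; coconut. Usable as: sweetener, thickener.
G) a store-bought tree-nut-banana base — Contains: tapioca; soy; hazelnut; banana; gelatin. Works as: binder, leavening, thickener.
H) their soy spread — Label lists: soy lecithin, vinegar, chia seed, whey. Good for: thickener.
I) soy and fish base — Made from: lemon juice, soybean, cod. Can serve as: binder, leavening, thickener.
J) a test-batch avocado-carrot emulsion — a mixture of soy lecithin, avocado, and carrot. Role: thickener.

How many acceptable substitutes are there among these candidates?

3

A: has rice, so not Whole30-style — no
B: soy is permitted under the Whole30-style carve-out; nothing else excluded — OK
C: not usable as a thickener; has corn syrup, so not Whole30-style (and 1 more) — out
D: has tahini, so not sesame-free — out
E: soy is permitted under the Whole30-style carve-out; nothing else excluded — valid
F: has sesame seed, so not sesame-free; has coconut, so not coconut-free — no
G: has gelatin, so not vegetarian; has hazelnut, so not tree-nut-free — out
H: has whey, so not Whole30-style — no
I: has cod, so not vegetarian — no
J: soy is permitted under the Whole30-style carve-out; nothing else excluded — valid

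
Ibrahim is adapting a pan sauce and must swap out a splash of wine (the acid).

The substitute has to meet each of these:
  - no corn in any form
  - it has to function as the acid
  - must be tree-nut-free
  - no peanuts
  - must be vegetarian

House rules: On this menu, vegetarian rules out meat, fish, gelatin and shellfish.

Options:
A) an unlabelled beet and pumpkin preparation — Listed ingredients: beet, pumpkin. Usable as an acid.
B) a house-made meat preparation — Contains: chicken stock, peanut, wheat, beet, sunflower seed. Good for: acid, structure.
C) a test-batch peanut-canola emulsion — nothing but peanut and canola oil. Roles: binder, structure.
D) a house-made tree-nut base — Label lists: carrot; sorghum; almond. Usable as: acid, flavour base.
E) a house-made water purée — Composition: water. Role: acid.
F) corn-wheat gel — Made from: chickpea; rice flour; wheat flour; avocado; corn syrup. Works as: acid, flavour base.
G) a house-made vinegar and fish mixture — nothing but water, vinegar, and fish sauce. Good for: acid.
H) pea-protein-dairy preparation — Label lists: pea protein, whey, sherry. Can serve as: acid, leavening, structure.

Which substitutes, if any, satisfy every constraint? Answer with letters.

A: nothing on the exclusion list — valid
B: has chicken stock, so not vegetarian; has peanut, so not peanut-free — out
C: not usable as an acid; has peanut, so not peanut-free — reject
D: has almond, so not tree-nut-free — out
E: all constraints satisfied — OK
F: has corn syrup, so not corn-free — out
G: has fish sauce, so not vegetarian — no
H: nothing on the exclusion list — keep

A, E, H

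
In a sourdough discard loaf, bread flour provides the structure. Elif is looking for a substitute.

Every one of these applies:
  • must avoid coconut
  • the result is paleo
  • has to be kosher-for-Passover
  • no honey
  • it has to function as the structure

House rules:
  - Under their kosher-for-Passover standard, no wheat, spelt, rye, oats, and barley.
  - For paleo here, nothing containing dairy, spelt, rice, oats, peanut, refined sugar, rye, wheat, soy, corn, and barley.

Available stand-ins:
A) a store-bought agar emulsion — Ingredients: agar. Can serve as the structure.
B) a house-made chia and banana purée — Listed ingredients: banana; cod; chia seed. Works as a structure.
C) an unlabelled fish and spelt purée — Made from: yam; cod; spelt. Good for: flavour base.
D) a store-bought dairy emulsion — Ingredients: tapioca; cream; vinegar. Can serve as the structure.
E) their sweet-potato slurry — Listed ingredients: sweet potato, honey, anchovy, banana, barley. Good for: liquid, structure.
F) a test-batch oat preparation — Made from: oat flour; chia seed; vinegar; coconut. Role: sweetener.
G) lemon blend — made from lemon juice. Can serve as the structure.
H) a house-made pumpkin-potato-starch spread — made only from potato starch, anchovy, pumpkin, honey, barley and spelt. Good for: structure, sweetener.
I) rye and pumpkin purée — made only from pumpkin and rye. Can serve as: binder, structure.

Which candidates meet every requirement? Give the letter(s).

A, B, G

A: paleo, no honey — OK
B: only cod, chia seed, and banana; none excluded — keep
C: not usable as a structure; has spelt, so not kosher-for-Passover (and 1 more) — reject
D: has cream, so not paleo — no
E: has barley, so not kosher-for-Passover; has barley, so not paleo (and 1 more) — reject
F: not usable as a structure; has oat flour, so not kosher-for-Passover (and 2 more) — reject
G: works as a structure, kosher-for-Passover, paleo — OK
H: has barley, so not kosher-for-Passover; has barley, so not paleo (and 1 more) — reject
I: has rye, so not kosher-for-Passover; has rye, so not paleo — no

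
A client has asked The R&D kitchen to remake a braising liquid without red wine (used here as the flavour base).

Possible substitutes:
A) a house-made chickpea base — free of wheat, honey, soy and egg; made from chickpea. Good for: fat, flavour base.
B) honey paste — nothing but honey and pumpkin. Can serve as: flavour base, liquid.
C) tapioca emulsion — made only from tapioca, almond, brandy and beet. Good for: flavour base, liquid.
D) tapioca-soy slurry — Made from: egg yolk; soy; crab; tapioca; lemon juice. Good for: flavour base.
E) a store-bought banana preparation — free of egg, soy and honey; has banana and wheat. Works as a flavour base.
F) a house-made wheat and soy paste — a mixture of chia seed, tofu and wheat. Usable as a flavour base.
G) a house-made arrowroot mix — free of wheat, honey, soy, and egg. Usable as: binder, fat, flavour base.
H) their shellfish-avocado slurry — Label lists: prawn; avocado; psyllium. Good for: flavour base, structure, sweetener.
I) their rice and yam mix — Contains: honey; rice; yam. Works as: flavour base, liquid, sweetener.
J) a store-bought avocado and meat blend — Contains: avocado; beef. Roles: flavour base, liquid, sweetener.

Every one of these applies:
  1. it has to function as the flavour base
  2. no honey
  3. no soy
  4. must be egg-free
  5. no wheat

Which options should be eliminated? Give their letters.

B, D, E, F, I

A: all constraints satisfied — valid
B: has honey, so not honey-free — no
C: nothing on the exclusion list — valid
D: has egg yolk, so not egg-free; has soy, so not soy-free — no
E: has wheat, so not wheat-free — reject
F: has wheat, so not wheat-free; has tofu, so not soy-free — reject
G: every rule checks out — OK
H: nothing on the exclusion list — valid
I: has honey, so not honey-free — out
J: no egg, no wheat — valid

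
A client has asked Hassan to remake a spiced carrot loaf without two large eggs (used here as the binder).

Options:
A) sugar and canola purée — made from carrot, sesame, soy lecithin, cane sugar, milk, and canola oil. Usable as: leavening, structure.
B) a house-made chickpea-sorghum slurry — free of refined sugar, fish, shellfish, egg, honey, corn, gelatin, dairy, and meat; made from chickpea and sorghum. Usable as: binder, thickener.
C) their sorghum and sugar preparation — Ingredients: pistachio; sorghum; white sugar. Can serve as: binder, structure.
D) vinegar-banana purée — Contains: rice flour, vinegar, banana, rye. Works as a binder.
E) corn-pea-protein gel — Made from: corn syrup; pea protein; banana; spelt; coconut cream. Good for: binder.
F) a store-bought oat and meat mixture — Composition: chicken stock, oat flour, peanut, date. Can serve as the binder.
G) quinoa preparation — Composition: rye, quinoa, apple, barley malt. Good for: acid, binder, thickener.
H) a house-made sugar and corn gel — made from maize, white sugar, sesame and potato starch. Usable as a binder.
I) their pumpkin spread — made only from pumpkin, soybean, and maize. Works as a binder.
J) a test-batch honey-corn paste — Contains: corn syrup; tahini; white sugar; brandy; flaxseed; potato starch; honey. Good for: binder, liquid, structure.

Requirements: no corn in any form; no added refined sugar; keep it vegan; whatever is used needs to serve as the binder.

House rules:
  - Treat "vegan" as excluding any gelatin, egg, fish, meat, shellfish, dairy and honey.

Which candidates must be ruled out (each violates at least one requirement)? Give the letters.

A: not usable as a binder; has milk, so not vegan (and 1 more) — no
B: every rule checks out — keep
C: has white sugar, so not no-added-sugar — reject
D: nothing on the exclusion list — keep
E: has corn syrup, so not corn-free — out
F: has chicken stock, so not vegan — no
G: barley malt and rye etc. — none of it excluded — OK
H: has white sugar, so not no-added-sugar; has maize, so not corn-free — out
I: has maize, so not corn-free — out
J: has honey, so not vegan; has white sugar, so not no-added-sugar (and 1 more) — out

A, C, E, F, H, I, J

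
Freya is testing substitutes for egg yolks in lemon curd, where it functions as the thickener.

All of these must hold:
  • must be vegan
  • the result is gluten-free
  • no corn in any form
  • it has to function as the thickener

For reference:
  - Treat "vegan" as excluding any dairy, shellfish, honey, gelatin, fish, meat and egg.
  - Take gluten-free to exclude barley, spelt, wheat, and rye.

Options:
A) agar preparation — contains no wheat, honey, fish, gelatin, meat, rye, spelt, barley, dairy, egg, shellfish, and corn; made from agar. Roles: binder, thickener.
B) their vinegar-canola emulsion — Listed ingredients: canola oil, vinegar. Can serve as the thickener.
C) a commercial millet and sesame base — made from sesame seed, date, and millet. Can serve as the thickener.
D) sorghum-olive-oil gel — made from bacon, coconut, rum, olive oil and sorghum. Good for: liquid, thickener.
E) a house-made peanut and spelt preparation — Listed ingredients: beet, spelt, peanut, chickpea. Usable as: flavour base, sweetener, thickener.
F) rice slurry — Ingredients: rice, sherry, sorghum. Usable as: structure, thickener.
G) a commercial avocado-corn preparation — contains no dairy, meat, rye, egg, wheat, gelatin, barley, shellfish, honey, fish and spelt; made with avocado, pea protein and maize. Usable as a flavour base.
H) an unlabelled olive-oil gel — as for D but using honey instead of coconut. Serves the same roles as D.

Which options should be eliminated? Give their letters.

A: no corn, gluten-free — valid
B: works as a thickener, no corn, gluten-free — OK
C: only sesame seed, millet and date; none excluded — OK
D: has bacon, so not vegan — out
E: has spelt, so not gluten-free — no
F: only sherry, rice, and sorghum; none excluded — valid
G: not usable as a thickener; has maize, so not corn-free — reject
H: has honey, so not vegan — reject

D, E, G, H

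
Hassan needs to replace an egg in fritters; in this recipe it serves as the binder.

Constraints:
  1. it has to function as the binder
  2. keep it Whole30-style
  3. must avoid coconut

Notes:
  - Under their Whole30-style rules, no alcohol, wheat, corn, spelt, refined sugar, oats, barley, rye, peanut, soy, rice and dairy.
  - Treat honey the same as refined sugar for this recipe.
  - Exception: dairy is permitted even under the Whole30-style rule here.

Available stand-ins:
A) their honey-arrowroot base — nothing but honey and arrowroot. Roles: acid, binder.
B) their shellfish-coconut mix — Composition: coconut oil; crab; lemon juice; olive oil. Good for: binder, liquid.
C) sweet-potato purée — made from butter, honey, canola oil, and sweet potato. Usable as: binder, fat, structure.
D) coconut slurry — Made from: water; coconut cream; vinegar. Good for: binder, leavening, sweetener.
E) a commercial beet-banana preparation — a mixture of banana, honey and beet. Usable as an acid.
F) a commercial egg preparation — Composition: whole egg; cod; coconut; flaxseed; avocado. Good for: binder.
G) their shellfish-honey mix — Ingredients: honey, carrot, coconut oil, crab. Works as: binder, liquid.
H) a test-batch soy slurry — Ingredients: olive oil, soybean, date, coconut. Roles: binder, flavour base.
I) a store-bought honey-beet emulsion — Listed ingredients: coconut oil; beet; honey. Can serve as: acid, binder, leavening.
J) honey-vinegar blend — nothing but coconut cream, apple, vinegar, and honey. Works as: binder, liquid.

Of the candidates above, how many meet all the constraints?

0

A: has honey, so not Whole30-style — reject
B: has coconut oil, so not coconut-free — reject
C: has honey, so not Whole30-style — reject
D: has coconut cream, so not coconut-free — reject
E: not usable as a binder; has honey, so not Whole30-style — reject
F: has coconut, so not coconut-free — no
G: has honey, so not Whole30-style; has coconut oil, so not coconut-free — reject
H: has soybean, so not Whole30-style; has coconut, so not coconut-free — no
I: has honey, so not Whole30-style; has coconut oil, so not coconut-free — no
J: has honey, so not Whole30-style; has coconut cream, so not coconut-free — no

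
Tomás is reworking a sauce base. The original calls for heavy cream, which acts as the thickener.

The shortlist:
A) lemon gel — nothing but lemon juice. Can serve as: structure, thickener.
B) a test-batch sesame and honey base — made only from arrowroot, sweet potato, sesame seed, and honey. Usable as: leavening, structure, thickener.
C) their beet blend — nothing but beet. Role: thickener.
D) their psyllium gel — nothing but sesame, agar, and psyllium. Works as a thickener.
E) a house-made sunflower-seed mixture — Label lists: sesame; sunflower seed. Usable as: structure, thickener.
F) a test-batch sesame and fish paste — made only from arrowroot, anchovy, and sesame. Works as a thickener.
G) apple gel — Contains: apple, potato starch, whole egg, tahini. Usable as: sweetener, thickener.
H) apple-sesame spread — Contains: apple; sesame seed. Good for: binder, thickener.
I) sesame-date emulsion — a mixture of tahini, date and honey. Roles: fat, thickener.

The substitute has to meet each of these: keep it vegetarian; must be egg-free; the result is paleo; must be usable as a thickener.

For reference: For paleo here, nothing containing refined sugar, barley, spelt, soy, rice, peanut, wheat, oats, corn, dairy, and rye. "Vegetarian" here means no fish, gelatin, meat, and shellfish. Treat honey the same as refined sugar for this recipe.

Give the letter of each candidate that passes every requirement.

A: only lemon juice; none excluded — keep
B: has honey, so not paleo — out
C: only beet; none excluded — valid
D: no egg, paleo — OK
E: every rule checks out — valid
F: has anchovy, so not vegetarian — out
G: has whole egg, so not egg-free — out
H: only sesame seed and apple; none excluded — keep
I: has honey, so not paleo — reject

A, C, D, E, H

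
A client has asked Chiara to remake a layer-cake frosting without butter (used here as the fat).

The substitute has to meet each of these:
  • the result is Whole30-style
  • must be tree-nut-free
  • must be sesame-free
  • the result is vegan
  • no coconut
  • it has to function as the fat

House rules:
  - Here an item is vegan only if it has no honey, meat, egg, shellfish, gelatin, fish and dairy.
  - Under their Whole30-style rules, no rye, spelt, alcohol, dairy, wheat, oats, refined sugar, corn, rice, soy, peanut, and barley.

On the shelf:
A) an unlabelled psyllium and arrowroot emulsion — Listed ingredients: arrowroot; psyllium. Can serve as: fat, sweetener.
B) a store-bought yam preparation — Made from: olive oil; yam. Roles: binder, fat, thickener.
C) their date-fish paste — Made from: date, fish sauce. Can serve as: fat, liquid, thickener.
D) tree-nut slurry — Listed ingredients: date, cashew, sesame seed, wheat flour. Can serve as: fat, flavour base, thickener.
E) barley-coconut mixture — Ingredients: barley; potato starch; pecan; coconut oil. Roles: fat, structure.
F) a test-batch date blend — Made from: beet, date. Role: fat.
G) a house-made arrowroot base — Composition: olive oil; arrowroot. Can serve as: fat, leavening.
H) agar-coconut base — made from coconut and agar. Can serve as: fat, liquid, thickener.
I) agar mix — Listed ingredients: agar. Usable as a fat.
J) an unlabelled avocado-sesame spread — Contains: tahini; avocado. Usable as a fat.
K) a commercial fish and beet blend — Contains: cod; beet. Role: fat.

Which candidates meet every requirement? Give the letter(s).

A: no sesame, vegan — valid
B: nothing on the exclusion list — OK
C: has fish sauce, so not vegan — no
D: has wheat flour, so not Whole30-style; has cashew, so not tree-nut-free (and 1 more) — reject
E: has barley, so not Whole30-style; has pecan, so not tree-nut-free (and 1 more) — no
F: only beet and date; none excluded — valid
G: no sesame, vegan — keep
H: has coconut, so not coconut-free — out
I: only agar; none excluded — keep
J: has tahini, so not sesame-free — out
K: has cod, so not vegan — no

A, B, F, G, I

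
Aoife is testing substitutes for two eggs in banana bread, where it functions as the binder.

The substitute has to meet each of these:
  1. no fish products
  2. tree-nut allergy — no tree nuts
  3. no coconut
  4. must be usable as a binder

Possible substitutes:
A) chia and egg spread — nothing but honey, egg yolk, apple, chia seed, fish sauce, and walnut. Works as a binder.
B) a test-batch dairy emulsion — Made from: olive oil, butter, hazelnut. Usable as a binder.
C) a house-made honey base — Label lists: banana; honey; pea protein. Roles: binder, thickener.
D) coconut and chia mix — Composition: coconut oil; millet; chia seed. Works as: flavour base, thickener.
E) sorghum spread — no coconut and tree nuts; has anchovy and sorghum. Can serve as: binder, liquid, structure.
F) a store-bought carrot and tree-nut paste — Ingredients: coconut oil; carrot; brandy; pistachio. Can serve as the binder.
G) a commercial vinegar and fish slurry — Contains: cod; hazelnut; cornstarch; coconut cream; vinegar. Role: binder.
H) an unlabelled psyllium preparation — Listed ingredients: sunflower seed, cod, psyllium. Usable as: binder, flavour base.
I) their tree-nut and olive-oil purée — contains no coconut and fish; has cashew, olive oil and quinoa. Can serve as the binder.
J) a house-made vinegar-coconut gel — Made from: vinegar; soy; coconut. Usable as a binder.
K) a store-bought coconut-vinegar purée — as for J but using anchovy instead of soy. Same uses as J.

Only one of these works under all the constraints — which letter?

C

A: has fish sauce, so not fish-free; has walnut, so not tree-nut-free — out
B: has hazelnut, so not tree-nut-free — out
C: works as a binder, no coconut, no fish — OK
D: not usable as a binder; has coconut oil, so not coconut-free — out
E: has anchovy, so not fish-free — out
F: has pistachio, so not tree-nut-free; has coconut oil, so not coconut-free — out
G: has cod, so not fish-free; has hazelnut, so not tree-nut-free (and 1 more) — no
H: has cod, so not fish-free — out
I: has cashew, so not tree-nut-free — out
J: has coconut, so not coconut-free — reject
K: has anchovy, so not fish-free; has coconut, so not coconut-free — reject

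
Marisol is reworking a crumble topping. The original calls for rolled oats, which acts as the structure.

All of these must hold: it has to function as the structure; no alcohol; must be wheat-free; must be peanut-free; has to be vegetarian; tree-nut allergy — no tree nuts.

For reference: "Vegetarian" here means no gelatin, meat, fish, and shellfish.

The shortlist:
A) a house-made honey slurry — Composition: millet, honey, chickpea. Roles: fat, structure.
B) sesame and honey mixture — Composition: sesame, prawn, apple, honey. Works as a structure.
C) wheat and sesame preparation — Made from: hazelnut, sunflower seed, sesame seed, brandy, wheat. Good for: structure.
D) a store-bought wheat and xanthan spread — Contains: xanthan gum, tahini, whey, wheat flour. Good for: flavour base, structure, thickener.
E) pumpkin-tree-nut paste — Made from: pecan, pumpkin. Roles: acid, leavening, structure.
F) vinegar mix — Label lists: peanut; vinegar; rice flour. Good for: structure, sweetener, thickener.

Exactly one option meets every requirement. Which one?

A: only honey, chickpea and millet; none excluded — OK
B: has prawn, so not vegetarian — reject
C: has brandy, so not alcohol-free; has wheat, so not wheat-free (and 1 more) — out
D: has wheat flour, so not wheat-free — no
E: has pecan, so not tree-nut-free — no
F: has peanut, so not peanut-free — out

A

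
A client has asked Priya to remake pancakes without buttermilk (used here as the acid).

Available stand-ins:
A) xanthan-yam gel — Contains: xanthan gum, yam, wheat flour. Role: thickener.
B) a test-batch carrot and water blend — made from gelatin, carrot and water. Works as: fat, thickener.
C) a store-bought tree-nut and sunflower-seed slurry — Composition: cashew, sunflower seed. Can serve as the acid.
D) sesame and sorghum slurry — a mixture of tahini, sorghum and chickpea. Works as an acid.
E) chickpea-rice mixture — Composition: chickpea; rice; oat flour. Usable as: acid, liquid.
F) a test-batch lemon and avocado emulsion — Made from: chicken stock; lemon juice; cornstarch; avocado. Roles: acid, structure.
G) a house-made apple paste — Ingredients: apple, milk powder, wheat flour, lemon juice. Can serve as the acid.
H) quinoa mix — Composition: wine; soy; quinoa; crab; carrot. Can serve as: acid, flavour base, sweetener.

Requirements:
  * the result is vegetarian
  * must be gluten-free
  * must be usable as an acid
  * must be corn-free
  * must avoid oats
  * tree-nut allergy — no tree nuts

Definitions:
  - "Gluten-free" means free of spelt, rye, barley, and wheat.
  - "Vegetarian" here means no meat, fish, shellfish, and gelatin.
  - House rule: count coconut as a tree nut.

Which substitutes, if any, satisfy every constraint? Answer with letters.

D

A: not usable as an acid; has wheat flour, so not gluten-free — reject
B: not usable as an acid; has gelatin, so not vegetarian — out
C: has cashew, so not tree-nut-free — no
D: all constraints satisfied — valid
E: has oat flour, so not oat-free — no
F: has chicken stock, so not vegetarian; has cornstarch, so not corn-free — out
G: has wheat flour, so not gluten-free — reject
H: has crab, so not vegetarian — reject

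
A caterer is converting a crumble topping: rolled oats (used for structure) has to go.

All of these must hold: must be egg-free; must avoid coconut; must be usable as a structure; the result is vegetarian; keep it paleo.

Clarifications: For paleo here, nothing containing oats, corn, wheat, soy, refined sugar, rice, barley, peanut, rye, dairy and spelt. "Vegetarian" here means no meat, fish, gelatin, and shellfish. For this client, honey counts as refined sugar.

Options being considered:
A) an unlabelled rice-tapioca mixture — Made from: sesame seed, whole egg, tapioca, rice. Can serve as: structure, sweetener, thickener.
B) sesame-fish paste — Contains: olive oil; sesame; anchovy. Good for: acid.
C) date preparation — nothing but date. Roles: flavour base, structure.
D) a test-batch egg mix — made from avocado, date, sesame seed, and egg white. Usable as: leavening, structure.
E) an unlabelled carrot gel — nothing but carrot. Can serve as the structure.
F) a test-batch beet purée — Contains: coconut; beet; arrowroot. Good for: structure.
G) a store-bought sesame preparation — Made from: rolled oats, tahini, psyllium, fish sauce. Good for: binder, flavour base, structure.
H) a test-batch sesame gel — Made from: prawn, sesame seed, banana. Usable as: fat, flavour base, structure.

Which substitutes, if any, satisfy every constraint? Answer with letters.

C, E

A: has rice, so not paleo; has whole egg, so not egg-free — no
B: not usable as a structure; has anchovy, so not vegetarian — out
C: only date; none excluded — valid
D: has egg white, so not egg-free — out
E: every rule checks out — OK
F: has coconut, so not coconut-free — out
G: has rolled oats, so not paleo; has fish sauce, so not vegetarian — out
H: has prawn, so not vegetarian — out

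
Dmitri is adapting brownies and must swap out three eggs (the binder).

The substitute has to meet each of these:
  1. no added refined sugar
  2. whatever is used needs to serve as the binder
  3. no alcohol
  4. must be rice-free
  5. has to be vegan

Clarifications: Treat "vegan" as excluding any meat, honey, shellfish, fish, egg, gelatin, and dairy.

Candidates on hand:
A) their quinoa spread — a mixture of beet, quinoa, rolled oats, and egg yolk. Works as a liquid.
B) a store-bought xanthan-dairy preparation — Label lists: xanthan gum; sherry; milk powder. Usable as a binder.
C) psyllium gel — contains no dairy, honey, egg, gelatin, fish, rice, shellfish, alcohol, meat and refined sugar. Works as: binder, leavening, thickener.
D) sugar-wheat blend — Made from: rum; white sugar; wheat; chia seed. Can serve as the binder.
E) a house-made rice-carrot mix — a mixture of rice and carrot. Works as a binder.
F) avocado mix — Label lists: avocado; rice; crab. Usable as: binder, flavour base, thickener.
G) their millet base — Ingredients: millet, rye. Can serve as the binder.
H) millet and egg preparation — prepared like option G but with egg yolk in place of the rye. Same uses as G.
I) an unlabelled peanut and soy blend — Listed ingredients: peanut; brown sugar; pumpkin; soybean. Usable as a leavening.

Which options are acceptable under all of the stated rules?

C, G

A: not usable as a binder; has egg yolk, so not vegan — out
B: has milk powder, so not vegan; has sherry, so not alcohol-free — out
C: works as a binder, no refined sugar, no alcohol — OK
D: has rum, so not alcohol-free; has white sugar, so not no-added-sugar — out
E: has rice, so not rice-free — no
F: has crab, so not vegan; has rice, so not rice-free — no
G: every rule checks out — valid
H: has egg yolk, so not vegan — no
I: not usable as a binder; has brown sugar, so not no-added-sugar — reject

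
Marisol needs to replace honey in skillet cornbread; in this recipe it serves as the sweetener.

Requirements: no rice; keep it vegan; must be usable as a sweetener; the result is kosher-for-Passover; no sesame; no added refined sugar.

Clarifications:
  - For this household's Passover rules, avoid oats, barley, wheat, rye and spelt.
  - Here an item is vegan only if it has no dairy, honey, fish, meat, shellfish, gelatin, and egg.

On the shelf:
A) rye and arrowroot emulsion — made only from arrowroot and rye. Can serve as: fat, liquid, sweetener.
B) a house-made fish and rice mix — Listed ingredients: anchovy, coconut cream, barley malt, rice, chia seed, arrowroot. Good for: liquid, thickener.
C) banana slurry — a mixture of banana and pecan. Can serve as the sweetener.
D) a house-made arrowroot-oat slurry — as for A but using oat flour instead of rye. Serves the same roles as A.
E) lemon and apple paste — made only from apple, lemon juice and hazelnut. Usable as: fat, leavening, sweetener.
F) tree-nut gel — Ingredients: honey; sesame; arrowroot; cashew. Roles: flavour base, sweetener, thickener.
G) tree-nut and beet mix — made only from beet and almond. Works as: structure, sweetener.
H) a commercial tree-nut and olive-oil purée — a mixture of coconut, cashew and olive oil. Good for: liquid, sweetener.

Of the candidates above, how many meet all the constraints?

4

A: has rye, so not kosher-for-Passover — reject
B: not usable as a sweetener; has barley malt, so not kosher-for-Passover (and 2 more) — no
C: all constraints satisfied — OK
D: has oat flour, so not kosher-for-Passover — reject
E: only hazelnut, apple and lemon juice; none excluded — OK
F: has honey, so not vegan; has sesame, so not sesame-free — no
G: all constraints satisfied — keep
H: all constraints satisfied — valid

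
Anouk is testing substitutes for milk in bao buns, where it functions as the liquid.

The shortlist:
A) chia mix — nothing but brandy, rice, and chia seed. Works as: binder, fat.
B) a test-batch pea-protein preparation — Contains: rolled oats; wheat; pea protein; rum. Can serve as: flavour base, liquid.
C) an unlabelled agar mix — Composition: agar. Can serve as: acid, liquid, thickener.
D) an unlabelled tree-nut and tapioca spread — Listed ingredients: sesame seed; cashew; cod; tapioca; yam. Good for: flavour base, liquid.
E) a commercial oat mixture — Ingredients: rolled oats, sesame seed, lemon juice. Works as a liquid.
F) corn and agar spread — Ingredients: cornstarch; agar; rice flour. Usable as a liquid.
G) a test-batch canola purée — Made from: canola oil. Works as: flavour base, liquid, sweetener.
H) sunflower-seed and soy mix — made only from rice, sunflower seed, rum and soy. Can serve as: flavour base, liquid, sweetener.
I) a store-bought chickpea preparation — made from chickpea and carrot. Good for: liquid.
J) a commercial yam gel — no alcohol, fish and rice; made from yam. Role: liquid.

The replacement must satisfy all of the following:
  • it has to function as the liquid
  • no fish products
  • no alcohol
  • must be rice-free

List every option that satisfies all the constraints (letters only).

A: not usable as a liquid; has rice, so not rice-free (and 1 more) — reject
B: has rum, so not alcohol-free — reject
C: only agar; none excluded — keep
D: has cod, so not fish-free — reject
E: no rice, no fish — OK
F: has rice flour, so not rice-free — reject
G: works as a liquid, no alcohol, no fish — valid
H: has rice, so not rice-free; has rum, so not alcohol-free — out
I: no fish, no alcohol — keep
J: nothing on the exclusion list — OK

C, E, G, I, J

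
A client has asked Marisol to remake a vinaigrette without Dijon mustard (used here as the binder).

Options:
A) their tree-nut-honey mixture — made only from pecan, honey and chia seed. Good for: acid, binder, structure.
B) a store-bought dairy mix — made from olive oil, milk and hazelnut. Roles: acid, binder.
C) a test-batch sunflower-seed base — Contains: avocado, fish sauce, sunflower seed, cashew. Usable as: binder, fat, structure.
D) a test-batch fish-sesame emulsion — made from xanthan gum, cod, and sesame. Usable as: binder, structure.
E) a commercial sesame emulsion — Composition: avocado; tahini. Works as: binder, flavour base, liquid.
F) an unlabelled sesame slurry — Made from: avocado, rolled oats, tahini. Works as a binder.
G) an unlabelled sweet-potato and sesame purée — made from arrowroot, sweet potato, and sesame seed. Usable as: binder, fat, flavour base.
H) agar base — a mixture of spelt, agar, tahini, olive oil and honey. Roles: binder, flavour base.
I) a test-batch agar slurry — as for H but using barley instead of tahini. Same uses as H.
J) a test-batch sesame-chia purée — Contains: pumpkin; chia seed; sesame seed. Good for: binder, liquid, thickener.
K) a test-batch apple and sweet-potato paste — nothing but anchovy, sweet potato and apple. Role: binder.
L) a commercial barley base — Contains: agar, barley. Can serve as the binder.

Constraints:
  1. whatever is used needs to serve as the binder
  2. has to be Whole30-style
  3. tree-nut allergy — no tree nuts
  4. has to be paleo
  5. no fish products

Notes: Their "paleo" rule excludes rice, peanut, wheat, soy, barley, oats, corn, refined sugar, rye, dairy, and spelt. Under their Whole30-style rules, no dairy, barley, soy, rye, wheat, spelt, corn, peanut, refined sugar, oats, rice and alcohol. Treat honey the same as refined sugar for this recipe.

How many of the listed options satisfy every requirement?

A: has honey, so not paleo; has honey, so not Whole30-style (and 1 more) — out
B: has milk, so not paleo; has milk, so not Whole30-style (and 1 more) — out
C: has cashew, so not tree-nut-free; has fish sauce, so not fish-free — out
D: has cod, so not fish-free — reject
E: only tahini and avocado; none excluded — valid
F: has rolled oats, so not paleo; has rolled oats, so not Whole30-style — reject
G: no fish, Whole30-style — OK
H: has honey, so not paleo; has honey, so not Whole30-style — no
I: has barley, so not paleo; has barley, so not Whole30-style — no
J: all constraints satisfied — keep
K: has anchovy, so not fish-free — no
L: has barley, so not paleo; has barley, so not Whole30-style — no

3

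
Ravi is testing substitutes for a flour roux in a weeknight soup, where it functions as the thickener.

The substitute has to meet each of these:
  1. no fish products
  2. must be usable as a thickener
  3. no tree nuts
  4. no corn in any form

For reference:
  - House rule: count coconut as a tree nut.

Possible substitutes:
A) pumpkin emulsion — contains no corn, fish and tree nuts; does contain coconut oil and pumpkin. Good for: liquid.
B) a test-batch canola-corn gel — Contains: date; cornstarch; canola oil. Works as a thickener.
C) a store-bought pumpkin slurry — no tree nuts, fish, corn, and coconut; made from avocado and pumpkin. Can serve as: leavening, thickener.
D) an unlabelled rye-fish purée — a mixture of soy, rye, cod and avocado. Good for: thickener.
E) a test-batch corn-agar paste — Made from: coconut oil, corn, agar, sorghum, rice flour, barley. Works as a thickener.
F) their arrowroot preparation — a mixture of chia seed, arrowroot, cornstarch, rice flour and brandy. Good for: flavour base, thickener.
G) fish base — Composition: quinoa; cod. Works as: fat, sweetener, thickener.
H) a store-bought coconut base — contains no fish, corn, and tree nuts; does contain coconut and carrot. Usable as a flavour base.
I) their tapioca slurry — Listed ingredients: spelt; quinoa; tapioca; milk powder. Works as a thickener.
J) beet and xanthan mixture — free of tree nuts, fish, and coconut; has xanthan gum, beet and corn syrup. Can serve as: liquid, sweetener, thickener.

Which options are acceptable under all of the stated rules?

A: not usable as a thickener; has coconut oil, so not tree-nut-free — no
B: has cornstarch, so not corn-free — out
C: no fish, no corn — OK
D: has cod, so not fish-free — reject
E: has coconut oil, so not tree-nut-free; has corn, so not corn-free — out
F: has cornstarch, so not corn-free — no
G: has cod, so not fish-free — out
H: not usable as a thickener; has coconut, so not tree-nut-free — no
I: milk powder and spelt etc. — none of it excluded — valid
J: has corn syrup, so not corn-free — no

C, I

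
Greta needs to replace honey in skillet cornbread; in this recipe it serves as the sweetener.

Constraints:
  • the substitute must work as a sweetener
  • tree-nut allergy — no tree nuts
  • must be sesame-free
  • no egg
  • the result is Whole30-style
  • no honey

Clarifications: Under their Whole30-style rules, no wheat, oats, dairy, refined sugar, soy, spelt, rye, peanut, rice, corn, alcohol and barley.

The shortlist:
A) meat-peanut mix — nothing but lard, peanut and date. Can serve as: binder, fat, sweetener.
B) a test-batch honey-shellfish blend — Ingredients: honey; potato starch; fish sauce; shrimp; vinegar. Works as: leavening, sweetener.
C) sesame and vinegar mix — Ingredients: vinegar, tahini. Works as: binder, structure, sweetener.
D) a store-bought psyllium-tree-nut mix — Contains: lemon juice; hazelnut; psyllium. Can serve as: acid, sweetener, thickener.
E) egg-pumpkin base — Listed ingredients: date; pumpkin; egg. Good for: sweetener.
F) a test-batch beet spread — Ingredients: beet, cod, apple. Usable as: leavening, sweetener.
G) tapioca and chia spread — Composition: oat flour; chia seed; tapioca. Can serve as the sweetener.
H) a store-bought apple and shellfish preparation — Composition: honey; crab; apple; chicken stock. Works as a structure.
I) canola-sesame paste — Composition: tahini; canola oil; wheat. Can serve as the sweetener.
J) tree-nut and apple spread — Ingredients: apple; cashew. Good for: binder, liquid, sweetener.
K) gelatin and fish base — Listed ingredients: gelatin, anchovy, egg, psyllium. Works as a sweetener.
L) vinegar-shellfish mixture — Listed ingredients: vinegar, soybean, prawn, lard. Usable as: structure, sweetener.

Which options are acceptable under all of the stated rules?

A: has peanut, so not Whole30-style — reject
B: has honey, so not honey-free — reject
C: has tahini, so not sesame-free — out
D: has hazelnut, so not tree-nut-free — no
E: has egg, so not egg-free — reject
F: every rule checks out — valid
G: has oat flour, so not Whole30-style — reject
H: not usable as a sweetener; has honey, so not honey-free — no
I: has wheat, so not Whole30-style; has tahini, so not sesame-free — reject
J: has cashew, so not tree-nut-free — out
K: has egg, so not egg-free — no
L: has soybean, so not Whole30-style — reject

F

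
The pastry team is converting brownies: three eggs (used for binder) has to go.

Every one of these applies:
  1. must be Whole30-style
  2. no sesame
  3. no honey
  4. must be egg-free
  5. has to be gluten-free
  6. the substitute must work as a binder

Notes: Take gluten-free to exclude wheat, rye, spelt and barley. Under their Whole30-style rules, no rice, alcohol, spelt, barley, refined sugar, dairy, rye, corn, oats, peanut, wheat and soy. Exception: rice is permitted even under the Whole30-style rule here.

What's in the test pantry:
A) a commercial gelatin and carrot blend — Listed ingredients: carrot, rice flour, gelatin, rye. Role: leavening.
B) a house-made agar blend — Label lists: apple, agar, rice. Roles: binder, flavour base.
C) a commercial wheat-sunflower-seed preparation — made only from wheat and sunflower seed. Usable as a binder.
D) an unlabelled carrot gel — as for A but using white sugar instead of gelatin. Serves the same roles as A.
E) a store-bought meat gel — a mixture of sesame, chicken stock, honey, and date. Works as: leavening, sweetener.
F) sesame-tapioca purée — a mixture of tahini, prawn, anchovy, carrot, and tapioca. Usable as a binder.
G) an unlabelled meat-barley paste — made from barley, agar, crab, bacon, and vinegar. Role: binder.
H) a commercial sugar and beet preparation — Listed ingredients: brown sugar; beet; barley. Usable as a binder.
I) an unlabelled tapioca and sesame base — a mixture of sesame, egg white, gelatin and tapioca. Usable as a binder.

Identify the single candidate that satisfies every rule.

A: not usable as a binder; has rye, so not gluten-free (and 1 more) — reject
B: rice is permitted under the Whole30-style carve-out; nothing else excluded — valid
C: has wheat, so not gluten-free; has wheat, so not Whole30-style — reject
D: not usable as a binder; has rye, so not gluten-free (and 1 more) — reject
E: not usable as a binder; has honey, so not honey-free (and 1 more) — out
F: has tahini, so not sesame-free — no
G: has barley, so not gluten-free; has barley, so not Whole30-style — out
H: has barley, so not gluten-free; has barley, so not Whole30-style — out
I: has egg white, so not egg-free; has sesame, so not sesame-free — out

B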